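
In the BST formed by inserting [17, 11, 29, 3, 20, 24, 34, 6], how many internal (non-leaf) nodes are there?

Tree built from: [17, 11, 29, 3, 20, 24, 34, 6]
Tree (level-order array): [17, 11, 29, 3, None, 20, 34, None, 6, None, 24]
Rule: An internal node has at least one child.
Per-node child counts:
  node 17: 2 child(ren)
  node 11: 1 child(ren)
  node 3: 1 child(ren)
  node 6: 0 child(ren)
  node 29: 2 child(ren)
  node 20: 1 child(ren)
  node 24: 0 child(ren)
  node 34: 0 child(ren)
Matching nodes: [17, 11, 3, 29, 20]
Count of internal (non-leaf) nodes: 5


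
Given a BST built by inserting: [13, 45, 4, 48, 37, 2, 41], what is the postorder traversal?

Tree insertion order: [13, 45, 4, 48, 37, 2, 41]
Tree (level-order array): [13, 4, 45, 2, None, 37, 48, None, None, None, 41]
Postorder traversal: [2, 4, 41, 37, 48, 45, 13]


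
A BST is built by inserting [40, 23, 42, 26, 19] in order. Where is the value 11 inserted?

Starting tree (level order): [40, 23, 42, 19, 26]
Insertion path: 40 -> 23 -> 19
Result: insert 11 as left child of 19
Final tree (level order): [40, 23, 42, 19, 26, None, None, 11]


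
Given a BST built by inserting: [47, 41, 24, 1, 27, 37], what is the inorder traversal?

Tree insertion order: [47, 41, 24, 1, 27, 37]
Tree (level-order array): [47, 41, None, 24, None, 1, 27, None, None, None, 37]
Inorder traversal: [1, 24, 27, 37, 41, 47]


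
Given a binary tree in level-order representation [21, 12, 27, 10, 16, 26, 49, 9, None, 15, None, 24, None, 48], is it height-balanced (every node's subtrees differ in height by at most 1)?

Tree (level-order array): [21, 12, 27, 10, 16, 26, 49, 9, None, 15, None, 24, None, 48]
Definition: a tree is height-balanced if, at every node, |h(left) - h(right)| <= 1 (empty subtree has height -1).
Bottom-up per-node check:
  node 9: h_left=-1, h_right=-1, diff=0 [OK], height=0
  node 10: h_left=0, h_right=-1, diff=1 [OK], height=1
  node 15: h_left=-1, h_right=-1, diff=0 [OK], height=0
  node 16: h_left=0, h_right=-1, diff=1 [OK], height=1
  node 12: h_left=1, h_right=1, diff=0 [OK], height=2
  node 24: h_left=-1, h_right=-1, diff=0 [OK], height=0
  node 26: h_left=0, h_right=-1, diff=1 [OK], height=1
  node 48: h_left=-1, h_right=-1, diff=0 [OK], height=0
  node 49: h_left=0, h_right=-1, diff=1 [OK], height=1
  node 27: h_left=1, h_right=1, diff=0 [OK], height=2
  node 21: h_left=2, h_right=2, diff=0 [OK], height=3
All nodes satisfy the balance condition.
Result: Balanced


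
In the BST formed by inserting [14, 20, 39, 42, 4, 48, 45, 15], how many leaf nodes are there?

Tree built from: [14, 20, 39, 42, 4, 48, 45, 15]
Tree (level-order array): [14, 4, 20, None, None, 15, 39, None, None, None, 42, None, 48, 45]
Rule: A leaf has 0 children.
Per-node child counts:
  node 14: 2 child(ren)
  node 4: 0 child(ren)
  node 20: 2 child(ren)
  node 15: 0 child(ren)
  node 39: 1 child(ren)
  node 42: 1 child(ren)
  node 48: 1 child(ren)
  node 45: 0 child(ren)
Matching nodes: [4, 15, 45]
Count of leaf nodes: 3


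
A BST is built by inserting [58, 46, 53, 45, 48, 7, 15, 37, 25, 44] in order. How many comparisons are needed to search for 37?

Search path for 37: 58 -> 46 -> 45 -> 7 -> 15 -> 37
Found: True
Comparisons: 6


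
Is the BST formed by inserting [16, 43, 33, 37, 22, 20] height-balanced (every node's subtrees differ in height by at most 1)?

Tree (level-order array): [16, None, 43, 33, None, 22, 37, 20]
Definition: a tree is height-balanced if, at every node, |h(left) - h(right)| <= 1 (empty subtree has height -1).
Bottom-up per-node check:
  node 20: h_left=-1, h_right=-1, diff=0 [OK], height=0
  node 22: h_left=0, h_right=-1, diff=1 [OK], height=1
  node 37: h_left=-1, h_right=-1, diff=0 [OK], height=0
  node 33: h_left=1, h_right=0, diff=1 [OK], height=2
  node 43: h_left=2, h_right=-1, diff=3 [FAIL (|2--1|=3 > 1)], height=3
  node 16: h_left=-1, h_right=3, diff=4 [FAIL (|-1-3|=4 > 1)], height=4
Node 43 violates the condition: |2 - -1| = 3 > 1.
Result: Not balanced


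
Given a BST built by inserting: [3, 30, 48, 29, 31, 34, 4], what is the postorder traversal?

Tree insertion order: [3, 30, 48, 29, 31, 34, 4]
Tree (level-order array): [3, None, 30, 29, 48, 4, None, 31, None, None, None, None, 34]
Postorder traversal: [4, 29, 34, 31, 48, 30, 3]


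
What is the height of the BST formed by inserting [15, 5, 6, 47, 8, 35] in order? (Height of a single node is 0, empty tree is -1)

Insertion order: [15, 5, 6, 47, 8, 35]
Tree (level-order array): [15, 5, 47, None, 6, 35, None, None, 8]
Compute height bottom-up (empty subtree = -1):
  height(8) = 1 + max(-1, -1) = 0
  height(6) = 1 + max(-1, 0) = 1
  height(5) = 1 + max(-1, 1) = 2
  height(35) = 1 + max(-1, -1) = 0
  height(47) = 1 + max(0, -1) = 1
  height(15) = 1 + max(2, 1) = 3
Height = 3


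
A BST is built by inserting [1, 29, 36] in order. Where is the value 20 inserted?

Starting tree (level order): [1, None, 29, None, 36]
Insertion path: 1 -> 29
Result: insert 20 as left child of 29
Final tree (level order): [1, None, 29, 20, 36]


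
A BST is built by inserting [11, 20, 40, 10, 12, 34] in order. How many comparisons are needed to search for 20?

Search path for 20: 11 -> 20
Found: True
Comparisons: 2


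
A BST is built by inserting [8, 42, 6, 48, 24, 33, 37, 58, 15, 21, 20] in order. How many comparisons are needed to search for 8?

Search path for 8: 8
Found: True
Comparisons: 1


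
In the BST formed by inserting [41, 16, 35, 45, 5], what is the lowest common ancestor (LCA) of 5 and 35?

Tree insertion order: [41, 16, 35, 45, 5]
Tree (level-order array): [41, 16, 45, 5, 35]
In a BST, the LCA of p=5, q=35 is the first node v on the
root-to-leaf path with p <= v <= q (go left if both < v, right if both > v).
Walk from root:
  at 41: both 5 and 35 < 41, go left
  at 16: 5 <= 16 <= 35, this is the LCA
LCA = 16


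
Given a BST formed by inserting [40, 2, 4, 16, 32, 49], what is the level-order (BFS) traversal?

Tree insertion order: [40, 2, 4, 16, 32, 49]
Tree (level-order array): [40, 2, 49, None, 4, None, None, None, 16, None, 32]
BFS from the root, enqueuing left then right child of each popped node:
  queue [40] -> pop 40, enqueue [2, 49], visited so far: [40]
  queue [2, 49] -> pop 2, enqueue [4], visited so far: [40, 2]
  queue [49, 4] -> pop 49, enqueue [none], visited so far: [40, 2, 49]
  queue [4] -> pop 4, enqueue [16], visited so far: [40, 2, 49, 4]
  queue [16] -> pop 16, enqueue [32], visited so far: [40, 2, 49, 4, 16]
  queue [32] -> pop 32, enqueue [none], visited so far: [40, 2, 49, 4, 16, 32]
Result: [40, 2, 49, 4, 16, 32]


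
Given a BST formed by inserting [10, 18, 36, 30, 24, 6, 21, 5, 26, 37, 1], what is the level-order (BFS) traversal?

Tree insertion order: [10, 18, 36, 30, 24, 6, 21, 5, 26, 37, 1]
Tree (level-order array): [10, 6, 18, 5, None, None, 36, 1, None, 30, 37, None, None, 24, None, None, None, 21, 26]
BFS from the root, enqueuing left then right child of each popped node:
  queue [10] -> pop 10, enqueue [6, 18], visited so far: [10]
  queue [6, 18] -> pop 6, enqueue [5], visited so far: [10, 6]
  queue [18, 5] -> pop 18, enqueue [36], visited so far: [10, 6, 18]
  queue [5, 36] -> pop 5, enqueue [1], visited so far: [10, 6, 18, 5]
  queue [36, 1] -> pop 36, enqueue [30, 37], visited so far: [10, 6, 18, 5, 36]
  queue [1, 30, 37] -> pop 1, enqueue [none], visited so far: [10, 6, 18, 5, 36, 1]
  queue [30, 37] -> pop 30, enqueue [24], visited so far: [10, 6, 18, 5, 36, 1, 30]
  queue [37, 24] -> pop 37, enqueue [none], visited so far: [10, 6, 18, 5, 36, 1, 30, 37]
  queue [24] -> pop 24, enqueue [21, 26], visited so far: [10, 6, 18, 5, 36, 1, 30, 37, 24]
  queue [21, 26] -> pop 21, enqueue [none], visited so far: [10, 6, 18, 5, 36, 1, 30, 37, 24, 21]
  queue [26] -> pop 26, enqueue [none], visited so far: [10, 6, 18, 5, 36, 1, 30, 37, 24, 21, 26]
Result: [10, 6, 18, 5, 36, 1, 30, 37, 24, 21, 26]


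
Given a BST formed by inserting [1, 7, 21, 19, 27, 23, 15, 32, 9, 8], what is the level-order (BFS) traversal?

Tree insertion order: [1, 7, 21, 19, 27, 23, 15, 32, 9, 8]
Tree (level-order array): [1, None, 7, None, 21, 19, 27, 15, None, 23, 32, 9, None, None, None, None, None, 8]
BFS from the root, enqueuing left then right child of each popped node:
  queue [1] -> pop 1, enqueue [7], visited so far: [1]
  queue [7] -> pop 7, enqueue [21], visited so far: [1, 7]
  queue [21] -> pop 21, enqueue [19, 27], visited so far: [1, 7, 21]
  queue [19, 27] -> pop 19, enqueue [15], visited so far: [1, 7, 21, 19]
  queue [27, 15] -> pop 27, enqueue [23, 32], visited so far: [1, 7, 21, 19, 27]
  queue [15, 23, 32] -> pop 15, enqueue [9], visited so far: [1, 7, 21, 19, 27, 15]
  queue [23, 32, 9] -> pop 23, enqueue [none], visited so far: [1, 7, 21, 19, 27, 15, 23]
  queue [32, 9] -> pop 32, enqueue [none], visited so far: [1, 7, 21, 19, 27, 15, 23, 32]
  queue [9] -> pop 9, enqueue [8], visited so far: [1, 7, 21, 19, 27, 15, 23, 32, 9]
  queue [8] -> pop 8, enqueue [none], visited so far: [1, 7, 21, 19, 27, 15, 23, 32, 9, 8]
Result: [1, 7, 21, 19, 27, 15, 23, 32, 9, 8]


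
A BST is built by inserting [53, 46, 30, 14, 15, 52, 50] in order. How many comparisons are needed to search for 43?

Search path for 43: 53 -> 46 -> 30
Found: False
Comparisons: 3


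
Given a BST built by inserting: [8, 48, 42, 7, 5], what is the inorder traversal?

Tree insertion order: [8, 48, 42, 7, 5]
Tree (level-order array): [8, 7, 48, 5, None, 42]
Inorder traversal: [5, 7, 8, 42, 48]


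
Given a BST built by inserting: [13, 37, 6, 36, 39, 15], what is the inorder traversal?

Tree insertion order: [13, 37, 6, 36, 39, 15]
Tree (level-order array): [13, 6, 37, None, None, 36, 39, 15]
Inorder traversal: [6, 13, 15, 36, 37, 39]


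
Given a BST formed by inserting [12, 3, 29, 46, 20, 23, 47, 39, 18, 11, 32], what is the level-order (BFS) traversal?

Tree insertion order: [12, 3, 29, 46, 20, 23, 47, 39, 18, 11, 32]
Tree (level-order array): [12, 3, 29, None, 11, 20, 46, None, None, 18, 23, 39, 47, None, None, None, None, 32]
BFS from the root, enqueuing left then right child of each popped node:
  queue [12] -> pop 12, enqueue [3, 29], visited so far: [12]
  queue [3, 29] -> pop 3, enqueue [11], visited so far: [12, 3]
  queue [29, 11] -> pop 29, enqueue [20, 46], visited so far: [12, 3, 29]
  queue [11, 20, 46] -> pop 11, enqueue [none], visited so far: [12, 3, 29, 11]
  queue [20, 46] -> pop 20, enqueue [18, 23], visited so far: [12, 3, 29, 11, 20]
  queue [46, 18, 23] -> pop 46, enqueue [39, 47], visited so far: [12, 3, 29, 11, 20, 46]
  queue [18, 23, 39, 47] -> pop 18, enqueue [none], visited so far: [12, 3, 29, 11, 20, 46, 18]
  queue [23, 39, 47] -> pop 23, enqueue [none], visited so far: [12, 3, 29, 11, 20, 46, 18, 23]
  queue [39, 47] -> pop 39, enqueue [32], visited so far: [12, 3, 29, 11, 20, 46, 18, 23, 39]
  queue [47, 32] -> pop 47, enqueue [none], visited so far: [12, 3, 29, 11, 20, 46, 18, 23, 39, 47]
  queue [32] -> pop 32, enqueue [none], visited so far: [12, 3, 29, 11, 20, 46, 18, 23, 39, 47, 32]
Result: [12, 3, 29, 11, 20, 46, 18, 23, 39, 47, 32]


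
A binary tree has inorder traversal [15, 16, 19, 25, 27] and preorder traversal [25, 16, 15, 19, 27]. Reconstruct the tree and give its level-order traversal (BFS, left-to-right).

Inorder:  [15, 16, 19, 25, 27]
Preorder: [25, 16, 15, 19, 27]
Algorithm: preorder visits root first, so consume preorder in order;
for each root, split the current inorder slice at that value into
left-subtree inorder and right-subtree inorder, then recurse.
Recursive splits:
  root=25; inorder splits into left=[15, 16, 19], right=[27]
  root=16; inorder splits into left=[15], right=[19]
  root=15; inorder splits into left=[], right=[]
  root=19; inorder splits into left=[], right=[]
  root=27; inorder splits into left=[], right=[]
Reconstructed level-order: [25, 16, 27, 15, 19]


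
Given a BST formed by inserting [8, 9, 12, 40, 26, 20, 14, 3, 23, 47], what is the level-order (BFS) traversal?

Tree insertion order: [8, 9, 12, 40, 26, 20, 14, 3, 23, 47]
Tree (level-order array): [8, 3, 9, None, None, None, 12, None, 40, 26, 47, 20, None, None, None, 14, 23]
BFS from the root, enqueuing left then right child of each popped node:
  queue [8] -> pop 8, enqueue [3, 9], visited so far: [8]
  queue [3, 9] -> pop 3, enqueue [none], visited so far: [8, 3]
  queue [9] -> pop 9, enqueue [12], visited so far: [8, 3, 9]
  queue [12] -> pop 12, enqueue [40], visited so far: [8, 3, 9, 12]
  queue [40] -> pop 40, enqueue [26, 47], visited so far: [8, 3, 9, 12, 40]
  queue [26, 47] -> pop 26, enqueue [20], visited so far: [8, 3, 9, 12, 40, 26]
  queue [47, 20] -> pop 47, enqueue [none], visited so far: [8, 3, 9, 12, 40, 26, 47]
  queue [20] -> pop 20, enqueue [14, 23], visited so far: [8, 3, 9, 12, 40, 26, 47, 20]
  queue [14, 23] -> pop 14, enqueue [none], visited so far: [8, 3, 9, 12, 40, 26, 47, 20, 14]
  queue [23] -> pop 23, enqueue [none], visited so far: [8, 3, 9, 12, 40, 26, 47, 20, 14, 23]
Result: [8, 3, 9, 12, 40, 26, 47, 20, 14, 23]


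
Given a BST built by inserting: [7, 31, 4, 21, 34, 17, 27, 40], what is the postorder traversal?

Tree insertion order: [7, 31, 4, 21, 34, 17, 27, 40]
Tree (level-order array): [7, 4, 31, None, None, 21, 34, 17, 27, None, 40]
Postorder traversal: [4, 17, 27, 21, 40, 34, 31, 7]


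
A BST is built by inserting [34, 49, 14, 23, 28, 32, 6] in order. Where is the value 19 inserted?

Starting tree (level order): [34, 14, 49, 6, 23, None, None, None, None, None, 28, None, 32]
Insertion path: 34 -> 14 -> 23
Result: insert 19 as left child of 23
Final tree (level order): [34, 14, 49, 6, 23, None, None, None, None, 19, 28, None, None, None, 32]


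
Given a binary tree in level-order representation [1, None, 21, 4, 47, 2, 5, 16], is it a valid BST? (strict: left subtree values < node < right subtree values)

Level-order array: [1, None, 21, 4, 47, 2, 5, 16]
Validate using subtree bounds (lo, hi): at each node, require lo < value < hi,
then recurse left with hi=value and right with lo=value.
Preorder trace (stopping at first violation):
  at node 1 with bounds (-inf, +inf): OK
  at node 21 with bounds (1, +inf): OK
  at node 4 with bounds (1, 21): OK
  at node 2 with bounds (1, 4): OK
  at node 5 with bounds (4, 21): OK
  at node 47 with bounds (21, +inf): OK
  at node 16 with bounds (21, 47): VIOLATION
Node 16 violates its bound: not (21 < 16 < 47).
Result: Not a valid BST


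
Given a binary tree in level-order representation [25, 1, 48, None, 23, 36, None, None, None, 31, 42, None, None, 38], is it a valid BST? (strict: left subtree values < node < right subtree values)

Level-order array: [25, 1, 48, None, 23, 36, None, None, None, 31, 42, None, None, 38]
Validate using subtree bounds (lo, hi): at each node, require lo < value < hi,
then recurse left with hi=value and right with lo=value.
Preorder trace (stopping at first violation):
  at node 25 with bounds (-inf, +inf): OK
  at node 1 with bounds (-inf, 25): OK
  at node 23 with bounds (1, 25): OK
  at node 48 with bounds (25, +inf): OK
  at node 36 with bounds (25, 48): OK
  at node 31 with bounds (25, 36): OK
  at node 42 with bounds (36, 48): OK
  at node 38 with bounds (36, 42): OK
No violation found at any node.
Result: Valid BST


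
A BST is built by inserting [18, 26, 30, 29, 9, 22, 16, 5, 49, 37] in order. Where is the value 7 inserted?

Starting tree (level order): [18, 9, 26, 5, 16, 22, 30, None, None, None, None, None, None, 29, 49, None, None, 37]
Insertion path: 18 -> 9 -> 5
Result: insert 7 as right child of 5
Final tree (level order): [18, 9, 26, 5, 16, 22, 30, None, 7, None, None, None, None, 29, 49, None, None, None, None, 37]


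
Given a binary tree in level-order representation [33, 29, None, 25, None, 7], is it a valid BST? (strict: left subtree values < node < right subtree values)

Level-order array: [33, 29, None, 25, None, 7]
Validate using subtree bounds (lo, hi): at each node, require lo < value < hi,
then recurse left with hi=value and right with lo=value.
Preorder trace (stopping at first violation):
  at node 33 with bounds (-inf, +inf): OK
  at node 29 with bounds (-inf, 33): OK
  at node 25 with bounds (-inf, 29): OK
  at node 7 with bounds (-inf, 25): OK
No violation found at any node.
Result: Valid BST


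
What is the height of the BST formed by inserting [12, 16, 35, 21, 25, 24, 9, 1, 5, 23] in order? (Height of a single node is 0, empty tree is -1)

Insertion order: [12, 16, 35, 21, 25, 24, 9, 1, 5, 23]
Tree (level-order array): [12, 9, 16, 1, None, None, 35, None, 5, 21, None, None, None, None, 25, 24, None, 23]
Compute height bottom-up (empty subtree = -1):
  height(5) = 1 + max(-1, -1) = 0
  height(1) = 1 + max(-1, 0) = 1
  height(9) = 1 + max(1, -1) = 2
  height(23) = 1 + max(-1, -1) = 0
  height(24) = 1 + max(0, -1) = 1
  height(25) = 1 + max(1, -1) = 2
  height(21) = 1 + max(-1, 2) = 3
  height(35) = 1 + max(3, -1) = 4
  height(16) = 1 + max(-1, 4) = 5
  height(12) = 1 + max(2, 5) = 6
Height = 6


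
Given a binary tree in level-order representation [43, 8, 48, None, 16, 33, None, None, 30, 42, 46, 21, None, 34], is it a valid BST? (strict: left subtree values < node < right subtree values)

Level-order array: [43, 8, 48, None, 16, 33, None, None, 30, 42, 46, 21, None, 34]
Validate using subtree bounds (lo, hi): at each node, require lo < value < hi,
then recurse left with hi=value and right with lo=value.
Preorder trace (stopping at first violation):
  at node 43 with bounds (-inf, +inf): OK
  at node 8 with bounds (-inf, 43): OK
  at node 16 with bounds (8, 43): OK
  at node 30 with bounds (16, 43): OK
  at node 21 with bounds (16, 30): OK
  at node 48 with bounds (43, +inf): OK
  at node 33 with bounds (43, 48): VIOLATION
Node 33 violates its bound: not (43 < 33 < 48).
Result: Not a valid BST


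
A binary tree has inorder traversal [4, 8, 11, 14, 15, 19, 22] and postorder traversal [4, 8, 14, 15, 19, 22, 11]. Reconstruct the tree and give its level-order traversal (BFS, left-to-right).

Inorder:   [4, 8, 11, 14, 15, 19, 22]
Postorder: [4, 8, 14, 15, 19, 22, 11]
Algorithm: postorder visits root last, so walk postorder right-to-left;
each value is the root of the current inorder slice — split it at that
value, recurse on the right subtree first, then the left.
Recursive splits:
  root=11; inorder splits into left=[4, 8], right=[14, 15, 19, 22]
  root=22; inorder splits into left=[14, 15, 19], right=[]
  root=19; inorder splits into left=[14, 15], right=[]
  root=15; inorder splits into left=[14], right=[]
  root=14; inorder splits into left=[], right=[]
  root=8; inorder splits into left=[4], right=[]
  root=4; inorder splits into left=[], right=[]
Reconstructed level-order: [11, 8, 22, 4, 19, 15, 14]


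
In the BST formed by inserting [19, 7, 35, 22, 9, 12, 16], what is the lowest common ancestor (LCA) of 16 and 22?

Tree insertion order: [19, 7, 35, 22, 9, 12, 16]
Tree (level-order array): [19, 7, 35, None, 9, 22, None, None, 12, None, None, None, 16]
In a BST, the LCA of p=16, q=22 is the first node v on the
root-to-leaf path with p <= v <= q (go left if both < v, right if both > v).
Walk from root:
  at 19: 16 <= 19 <= 22, this is the LCA
LCA = 19


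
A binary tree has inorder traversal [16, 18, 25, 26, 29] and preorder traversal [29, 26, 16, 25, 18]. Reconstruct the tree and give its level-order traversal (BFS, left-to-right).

Inorder:  [16, 18, 25, 26, 29]
Preorder: [29, 26, 16, 25, 18]
Algorithm: preorder visits root first, so consume preorder in order;
for each root, split the current inorder slice at that value into
left-subtree inorder and right-subtree inorder, then recurse.
Recursive splits:
  root=29; inorder splits into left=[16, 18, 25, 26], right=[]
  root=26; inorder splits into left=[16, 18, 25], right=[]
  root=16; inorder splits into left=[], right=[18, 25]
  root=25; inorder splits into left=[18], right=[]
  root=18; inorder splits into left=[], right=[]
Reconstructed level-order: [29, 26, 16, 25, 18]


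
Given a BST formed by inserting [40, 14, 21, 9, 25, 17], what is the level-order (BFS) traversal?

Tree insertion order: [40, 14, 21, 9, 25, 17]
Tree (level-order array): [40, 14, None, 9, 21, None, None, 17, 25]
BFS from the root, enqueuing left then right child of each popped node:
  queue [40] -> pop 40, enqueue [14], visited so far: [40]
  queue [14] -> pop 14, enqueue [9, 21], visited so far: [40, 14]
  queue [9, 21] -> pop 9, enqueue [none], visited so far: [40, 14, 9]
  queue [21] -> pop 21, enqueue [17, 25], visited so far: [40, 14, 9, 21]
  queue [17, 25] -> pop 17, enqueue [none], visited so far: [40, 14, 9, 21, 17]
  queue [25] -> pop 25, enqueue [none], visited so far: [40, 14, 9, 21, 17, 25]
Result: [40, 14, 9, 21, 17, 25]


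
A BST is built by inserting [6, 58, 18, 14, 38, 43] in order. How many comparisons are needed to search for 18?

Search path for 18: 6 -> 58 -> 18
Found: True
Comparisons: 3


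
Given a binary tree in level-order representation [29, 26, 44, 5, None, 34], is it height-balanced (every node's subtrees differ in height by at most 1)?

Tree (level-order array): [29, 26, 44, 5, None, 34]
Definition: a tree is height-balanced if, at every node, |h(left) - h(right)| <= 1 (empty subtree has height -1).
Bottom-up per-node check:
  node 5: h_left=-1, h_right=-1, diff=0 [OK], height=0
  node 26: h_left=0, h_right=-1, diff=1 [OK], height=1
  node 34: h_left=-1, h_right=-1, diff=0 [OK], height=0
  node 44: h_left=0, h_right=-1, diff=1 [OK], height=1
  node 29: h_left=1, h_right=1, diff=0 [OK], height=2
All nodes satisfy the balance condition.
Result: Balanced


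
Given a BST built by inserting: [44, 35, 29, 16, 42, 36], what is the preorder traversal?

Tree insertion order: [44, 35, 29, 16, 42, 36]
Tree (level-order array): [44, 35, None, 29, 42, 16, None, 36]
Preorder traversal: [44, 35, 29, 16, 42, 36]


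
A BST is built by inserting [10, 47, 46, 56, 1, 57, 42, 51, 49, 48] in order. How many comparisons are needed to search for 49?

Search path for 49: 10 -> 47 -> 56 -> 51 -> 49
Found: True
Comparisons: 5


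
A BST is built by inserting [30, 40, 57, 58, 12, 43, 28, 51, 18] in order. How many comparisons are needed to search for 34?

Search path for 34: 30 -> 40
Found: False
Comparisons: 2


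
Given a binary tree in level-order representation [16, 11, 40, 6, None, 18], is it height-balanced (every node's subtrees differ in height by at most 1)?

Tree (level-order array): [16, 11, 40, 6, None, 18]
Definition: a tree is height-balanced if, at every node, |h(left) - h(right)| <= 1 (empty subtree has height -1).
Bottom-up per-node check:
  node 6: h_left=-1, h_right=-1, diff=0 [OK], height=0
  node 11: h_left=0, h_right=-1, diff=1 [OK], height=1
  node 18: h_left=-1, h_right=-1, diff=0 [OK], height=0
  node 40: h_left=0, h_right=-1, diff=1 [OK], height=1
  node 16: h_left=1, h_right=1, diff=0 [OK], height=2
All nodes satisfy the balance condition.
Result: Balanced


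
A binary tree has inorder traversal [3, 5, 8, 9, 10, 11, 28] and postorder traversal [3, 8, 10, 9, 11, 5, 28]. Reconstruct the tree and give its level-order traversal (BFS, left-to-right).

Inorder:   [3, 5, 8, 9, 10, 11, 28]
Postorder: [3, 8, 10, 9, 11, 5, 28]
Algorithm: postorder visits root last, so walk postorder right-to-left;
each value is the root of the current inorder slice — split it at that
value, recurse on the right subtree first, then the left.
Recursive splits:
  root=28; inorder splits into left=[3, 5, 8, 9, 10, 11], right=[]
  root=5; inorder splits into left=[3], right=[8, 9, 10, 11]
  root=11; inorder splits into left=[8, 9, 10], right=[]
  root=9; inorder splits into left=[8], right=[10]
  root=10; inorder splits into left=[], right=[]
  root=8; inorder splits into left=[], right=[]
  root=3; inorder splits into left=[], right=[]
Reconstructed level-order: [28, 5, 3, 11, 9, 8, 10]


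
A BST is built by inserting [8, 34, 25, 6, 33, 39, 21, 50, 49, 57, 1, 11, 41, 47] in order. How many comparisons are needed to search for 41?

Search path for 41: 8 -> 34 -> 39 -> 50 -> 49 -> 41
Found: True
Comparisons: 6


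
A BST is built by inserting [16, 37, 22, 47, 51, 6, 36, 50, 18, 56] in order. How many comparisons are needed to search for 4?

Search path for 4: 16 -> 6
Found: False
Comparisons: 2


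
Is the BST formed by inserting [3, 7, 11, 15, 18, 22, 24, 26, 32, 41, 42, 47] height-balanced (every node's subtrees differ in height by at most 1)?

Tree (level-order array): [3, None, 7, None, 11, None, 15, None, 18, None, 22, None, 24, None, 26, None, 32, None, 41, None, 42, None, 47]
Definition: a tree is height-balanced if, at every node, |h(left) - h(right)| <= 1 (empty subtree has height -1).
Bottom-up per-node check:
  node 47: h_left=-1, h_right=-1, diff=0 [OK], height=0
  node 42: h_left=-1, h_right=0, diff=1 [OK], height=1
  node 41: h_left=-1, h_right=1, diff=2 [FAIL (|-1-1|=2 > 1)], height=2
  node 32: h_left=-1, h_right=2, diff=3 [FAIL (|-1-2|=3 > 1)], height=3
  node 26: h_left=-1, h_right=3, diff=4 [FAIL (|-1-3|=4 > 1)], height=4
  node 24: h_left=-1, h_right=4, diff=5 [FAIL (|-1-4|=5 > 1)], height=5
  node 22: h_left=-1, h_right=5, diff=6 [FAIL (|-1-5|=6 > 1)], height=6
  node 18: h_left=-1, h_right=6, diff=7 [FAIL (|-1-6|=7 > 1)], height=7
  node 15: h_left=-1, h_right=7, diff=8 [FAIL (|-1-7|=8 > 1)], height=8
  node 11: h_left=-1, h_right=8, diff=9 [FAIL (|-1-8|=9 > 1)], height=9
  node 7: h_left=-1, h_right=9, diff=10 [FAIL (|-1-9|=10 > 1)], height=10
  node 3: h_left=-1, h_right=10, diff=11 [FAIL (|-1-10|=11 > 1)], height=11
Node 41 violates the condition: |-1 - 1| = 2 > 1.
Result: Not balanced


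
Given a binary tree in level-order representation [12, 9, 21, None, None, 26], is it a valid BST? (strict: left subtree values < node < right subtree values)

Level-order array: [12, 9, 21, None, None, 26]
Validate using subtree bounds (lo, hi): at each node, require lo < value < hi,
then recurse left with hi=value and right with lo=value.
Preorder trace (stopping at first violation):
  at node 12 with bounds (-inf, +inf): OK
  at node 9 with bounds (-inf, 12): OK
  at node 21 with bounds (12, +inf): OK
  at node 26 with bounds (12, 21): VIOLATION
Node 26 violates its bound: not (12 < 26 < 21).
Result: Not a valid BST


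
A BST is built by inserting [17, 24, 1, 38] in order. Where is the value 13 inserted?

Starting tree (level order): [17, 1, 24, None, None, None, 38]
Insertion path: 17 -> 1
Result: insert 13 as right child of 1
Final tree (level order): [17, 1, 24, None, 13, None, 38]


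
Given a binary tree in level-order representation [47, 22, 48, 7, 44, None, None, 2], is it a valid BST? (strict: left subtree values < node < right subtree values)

Level-order array: [47, 22, 48, 7, 44, None, None, 2]
Validate using subtree bounds (lo, hi): at each node, require lo < value < hi,
then recurse left with hi=value and right with lo=value.
Preorder trace (stopping at first violation):
  at node 47 with bounds (-inf, +inf): OK
  at node 22 with bounds (-inf, 47): OK
  at node 7 with bounds (-inf, 22): OK
  at node 2 with bounds (-inf, 7): OK
  at node 44 with bounds (22, 47): OK
  at node 48 with bounds (47, +inf): OK
No violation found at any node.
Result: Valid BST


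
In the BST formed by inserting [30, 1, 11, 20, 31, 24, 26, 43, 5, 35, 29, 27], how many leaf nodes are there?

Tree built from: [30, 1, 11, 20, 31, 24, 26, 43, 5, 35, 29, 27]
Tree (level-order array): [30, 1, 31, None, 11, None, 43, 5, 20, 35, None, None, None, None, 24, None, None, None, 26, None, 29, 27]
Rule: A leaf has 0 children.
Per-node child counts:
  node 30: 2 child(ren)
  node 1: 1 child(ren)
  node 11: 2 child(ren)
  node 5: 0 child(ren)
  node 20: 1 child(ren)
  node 24: 1 child(ren)
  node 26: 1 child(ren)
  node 29: 1 child(ren)
  node 27: 0 child(ren)
  node 31: 1 child(ren)
  node 43: 1 child(ren)
  node 35: 0 child(ren)
Matching nodes: [5, 27, 35]
Count of leaf nodes: 3


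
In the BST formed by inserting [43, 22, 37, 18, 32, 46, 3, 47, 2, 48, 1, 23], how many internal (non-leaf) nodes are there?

Tree built from: [43, 22, 37, 18, 32, 46, 3, 47, 2, 48, 1, 23]
Tree (level-order array): [43, 22, 46, 18, 37, None, 47, 3, None, 32, None, None, 48, 2, None, 23, None, None, None, 1]
Rule: An internal node has at least one child.
Per-node child counts:
  node 43: 2 child(ren)
  node 22: 2 child(ren)
  node 18: 1 child(ren)
  node 3: 1 child(ren)
  node 2: 1 child(ren)
  node 1: 0 child(ren)
  node 37: 1 child(ren)
  node 32: 1 child(ren)
  node 23: 0 child(ren)
  node 46: 1 child(ren)
  node 47: 1 child(ren)
  node 48: 0 child(ren)
Matching nodes: [43, 22, 18, 3, 2, 37, 32, 46, 47]
Count of internal (non-leaf) nodes: 9


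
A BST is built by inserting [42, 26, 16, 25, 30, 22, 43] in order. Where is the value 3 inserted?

Starting tree (level order): [42, 26, 43, 16, 30, None, None, None, 25, None, None, 22]
Insertion path: 42 -> 26 -> 16
Result: insert 3 as left child of 16
Final tree (level order): [42, 26, 43, 16, 30, None, None, 3, 25, None, None, None, None, 22]


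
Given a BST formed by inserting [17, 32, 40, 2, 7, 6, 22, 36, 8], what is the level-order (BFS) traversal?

Tree insertion order: [17, 32, 40, 2, 7, 6, 22, 36, 8]
Tree (level-order array): [17, 2, 32, None, 7, 22, 40, 6, 8, None, None, 36]
BFS from the root, enqueuing left then right child of each popped node:
  queue [17] -> pop 17, enqueue [2, 32], visited so far: [17]
  queue [2, 32] -> pop 2, enqueue [7], visited so far: [17, 2]
  queue [32, 7] -> pop 32, enqueue [22, 40], visited so far: [17, 2, 32]
  queue [7, 22, 40] -> pop 7, enqueue [6, 8], visited so far: [17, 2, 32, 7]
  queue [22, 40, 6, 8] -> pop 22, enqueue [none], visited so far: [17, 2, 32, 7, 22]
  queue [40, 6, 8] -> pop 40, enqueue [36], visited so far: [17, 2, 32, 7, 22, 40]
  queue [6, 8, 36] -> pop 6, enqueue [none], visited so far: [17, 2, 32, 7, 22, 40, 6]
  queue [8, 36] -> pop 8, enqueue [none], visited so far: [17, 2, 32, 7, 22, 40, 6, 8]
  queue [36] -> pop 36, enqueue [none], visited so far: [17, 2, 32, 7, 22, 40, 6, 8, 36]
Result: [17, 2, 32, 7, 22, 40, 6, 8, 36]


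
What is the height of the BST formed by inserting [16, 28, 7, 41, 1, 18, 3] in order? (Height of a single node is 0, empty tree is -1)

Insertion order: [16, 28, 7, 41, 1, 18, 3]
Tree (level-order array): [16, 7, 28, 1, None, 18, 41, None, 3]
Compute height bottom-up (empty subtree = -1):
  height(3) = 1 + max(-1, -1) = 0
  height(1) = 1 + max(-1, 0) = 1
  height(7) = 1 + max(1, -1) = 2
  height(18) = 1 + max(-1, -1) = 0
  height(41) = 1 + max(-1, -1) = 0
  height(28) = 1 + max(0, 0) = 1
  height(16) = 1 + max(2, 1) = 3
Height = 3


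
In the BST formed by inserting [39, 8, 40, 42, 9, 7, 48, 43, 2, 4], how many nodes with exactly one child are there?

Tree built from: [39, 8, 40, 42, 9, 7, 48, 43, 2, 4]
Tree (level-order array): [39, 8, 40, 7, 9, None, 42, 2, None, None, None, None, 48, None, 4, 43]
Rule: These are nodes with exactly 1 non-null child.
Per-node child counts:
  node 39: 2 child(ren)
  node 8: 2 child(ren)
  node 7: 1 child(ren)
  node 2: 1 child(ren)
  node 4: 0 child(ren)
  node 9: 0 child(ren)
  node 40: 1 child(ren)
  node 42: 1 child(ren)
  node 48: 1 child(ren)
  node 43: 0 child(ren)
Matching nodes: [7, 2, 40, 42, 48]
Count of nodes with exactly one child: 5


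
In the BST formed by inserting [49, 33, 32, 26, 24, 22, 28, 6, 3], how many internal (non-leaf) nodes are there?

Tree built from: [49, 33, 32, 26, 24, 22, 28, 6, 3]
Tree (level-order array): [49, 33, None, 32, None, 26, None, 24, 28, 22, None, None, None, 6, None, 3]
Rule: An internal node has at least one child.
Per-node child counts:
  node 49: 1 child(ren)
  node 33: 1 child(ren)
  node 32: 1 child(ren)
  node 26: 2 child(ren)
  node 24: 1 child(ren)
  node 22: 1 child(ren)
  node 6: 1 child(ren)
  node 3: 0 child(ren)
  node 28: 0 child(ren)
Matching nodes: [49, 33, 32, 26, 24, 22, 6]
Count of internal (non-leaf) nodes: 7


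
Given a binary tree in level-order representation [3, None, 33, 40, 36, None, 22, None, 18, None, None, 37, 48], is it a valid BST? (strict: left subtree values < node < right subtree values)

Level-order array: [3, None, 33, 40, 36, None, 22, None, 18, None, None, 37, 48]
Validate using subtree bounds (lo, hi): at each node, require lo < value < hi,
then recurse left with hi=value and right with lo=value.
Preorder trace (stopping at first violation):
  at node 3 with bounds (-inf, +inf): OK
  at node 33 with bounds (3, +inf): OK
  at node 40 with bounds (3, 33): VIOLATION
Node 40 violates its bound: not (3 < 40 < 33).
Result: Not a valid BST


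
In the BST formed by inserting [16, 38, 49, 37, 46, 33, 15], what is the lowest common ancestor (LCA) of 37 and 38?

Tree insertion order: [16, 38, 49, 37, 46, 33, 15]
Tree (level-order array): [16, 15, 38, None, None, 37, 49, 33, None, 46]
In a BST, the LCA of p=37, q=38 is the first node v on the
root-to-leaf path with p <= v <= q (go left if both < v, right if both > v).
Walk from root:
  at 16: both 37 and 38 > 16, go right
  at 38: 37 <= 38 <= 38, this is the LCA
LCA = 38


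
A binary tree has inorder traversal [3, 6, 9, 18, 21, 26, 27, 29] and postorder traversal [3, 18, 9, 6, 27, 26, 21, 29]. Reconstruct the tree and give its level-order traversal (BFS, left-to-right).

Inorder:   [3, 6, 9, 18, 21, 26, 27, 29]
Postorder: [3, 18, 9, 6, 27, 26, 21, 29]
Algorithm: postorder visits root last, so walk postorder right-to-left;
each value is the root of the current inorder slice — split it at that
value, recurse on the right subtree first, then the left.
Recursive splits:
  root=29; inorder splits into left=[3, 6, 9, 18, 21, 26, 27], right=[]
  root=21; inorder splits into left=[3, 6, 9, 18], right=[26, 27]
  root=26; inorder splits into left=[], right=[27]
  root=27; inorder splits into left=[], right=[]
  root=6; inorder splits into left=[3], right=[9, 18]
  root=9; inorder splits into left=[], right=[18]
  root=18; inorder splits into left=[], right=[]
  root=3; inorder splits into left=[], right=[]
Reconstructed level-order: [29, 21, 6, 26, 3, 9, 27, 18]


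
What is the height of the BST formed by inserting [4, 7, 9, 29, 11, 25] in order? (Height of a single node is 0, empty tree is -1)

Insertion order: [4, 7, 9, 29, 11, 25]
Tree (level-order array): [4, None, 7, None, 9, None, 29, 11, None, None, 25]
Compute height bottom-up (empty subtree = -1):
  height(25) = 1 + max(-1, -1) = 0
  height(11) = 1 + max(-1, 0) = 1
  height(29) = 1 + max(1, -1) = 2
  height(9) = 1 + max(-1, 2) = 3
  height(7) = 1 + max(-1, 3) = 4
  height(4) = 1 + max(-1, 4) = 5
Height = 5


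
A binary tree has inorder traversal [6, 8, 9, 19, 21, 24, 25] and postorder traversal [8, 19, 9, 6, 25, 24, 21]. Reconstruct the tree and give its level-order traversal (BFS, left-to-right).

Inorder:   [6, 8, 9, 19, 21, 24, 25]
Postorder: [8, 19, 9, 6, 25, 24, 21]
Algorithm: postorder visits root last, so walk postorder right-to-left;
each value is the root of the current inorder slice — split it at that
value, recurse on the right subtree first, then the left.
Recursive splits:
  root=21; inorder splits into left=[6, 8, 9, 19], right=[24, 25]
  root=24; inorder splits into left=[], right=[25]
  root=25; inorder splits into left=[], right=[]
  root=6; inorder splits into left=[], right=[8, 9, 19]
  root=9; inorder splits into left=[8], right=[19]
  root=19; inorder splits into left=[], right=[]
  root=8; inorder splits into left=[], right=[]
Reconstructed level-order: [21, 6, 24, 9, 25, 8, 19]


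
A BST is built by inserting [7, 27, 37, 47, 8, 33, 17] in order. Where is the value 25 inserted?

Starting tree (level order): [7, None, 27, 8, 37, None, 17, 33, 47]
Insertion path: 7 -> 27 -> 8 -> 17
Result: insert 25 as right child of 17
Final tree (level order): [7, None, 27, 8, 37, None, 17, 33, 47, None, 25]


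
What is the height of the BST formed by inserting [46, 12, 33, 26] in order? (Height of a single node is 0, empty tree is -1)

Insertion order: [46, 12, 33, 26]
Tree (level-order array): [46, 12, None, None, 33, 26]
Compute height bottom-up (empty subtree = -1):
  height(26) = 1 + max(-1, -1) = 0
  height(33) = 1 + max(0, -1) = 1
  height(12) = 1 + max(-1, 1) = 2
  height(46) = 1 + max(2, -1) = 3
Height = 3


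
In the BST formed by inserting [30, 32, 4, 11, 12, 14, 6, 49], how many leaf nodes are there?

Tree built from: [30, 32, 4, 11, 12, 14, 6, 49]
Tree (level-order array): [30, 4, 32, None, 11, None, 49, 6, 12, None, None, None, None, None, 14]
Rule: A leaf has 0 children.
Per-node child counts:
  node 30: 2 child(ren)
  node 4: 1 child(ren)
  node 11: 2 child(ren)
  node 6: 0 child(ren)
  node 12: 1 child(ren)
  node 14: 0 child(ren)
  node 32: 1 child(ren)
  node 49: 0 child(ren)
Matching nodes: [6, 14, 49]
Count of leaf nodes: 3


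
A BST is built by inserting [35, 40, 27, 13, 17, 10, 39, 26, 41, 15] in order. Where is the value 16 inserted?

Starting tree (level order): [35, 27, 40, 13, None, 39, 41, 10, 17, None, None, None, None, None, None, 15, 26]
Insertion path: 35 -> 27 -> 13 -> 17 -> 15
Result: insert 16 as right child of 15
Final tree (level order): [35, 27, 40, 13, None, 39, 41, 10, 17, None, None, None, None, None, None, 15, 26, None, 16]


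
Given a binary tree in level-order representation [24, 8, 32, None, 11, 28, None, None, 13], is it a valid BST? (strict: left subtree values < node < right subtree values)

Level-order array: [24, 8, 32, None, 11, 28, None, None, 13]
Validate using subtree bounds (lo, hi): at each node, require lo < value < hi,
then recurse left with hi=value and right with lo=value.
Preorder trace (stopping at first violation):
  at node 24 with bounds (-inf, +inf): OK
  at node 8 with bounds (-inf, 24): OK
  at node 11 with bounds (8, 24): OK
  at node 13 with bounds (11, 24): OK
  at node 32 with bounds (24, +inf): OK
  at node 28 with bounds (24, 32): OK
No violation found at any node.
Result: Valid BST


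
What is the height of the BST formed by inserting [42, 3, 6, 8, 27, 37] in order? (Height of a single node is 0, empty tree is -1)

Insertion order: [42, 3, 6, 8, 27, 37]
Tree (level-order array): [42, 3, None, None, 6, None, 8, None, 27, None, 37]
Compute height bottom-up (empty subtree = -1):
  height(37) = 1 + max(-1, -1) = 0
  height(27) = 1 + max(-1, 0) = 1
  height(8) = 1 + max(-1, 1) = 2
  height(6) = 1 + max(-1, 2) = 3
  height(3) = 1 + max(-1, 3) = 4
  height(42) = 1 + max(4, -1) = 5
Height = 5


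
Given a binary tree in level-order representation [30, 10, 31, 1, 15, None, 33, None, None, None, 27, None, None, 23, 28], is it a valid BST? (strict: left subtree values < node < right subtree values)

Level-order array: [30, 10, 31, 1, 15, None, 33, None, None, None, 27, None, None, 23, 28]
Validate using subtree bounds (lo, hi): at each node, require lo < value < hi,
then recurse left with hi=value and right with lo=value.
Preorder trace (stopping at first violation):
  at node 30 with bounds (-inf, +inf): OK
  at node 10 with bounds (-inf, 30): OK
  at node 1 with bounds (-inf, 10): OK
  at node 15 with bounds (10, 30): OK
  at node 27 with bounds (15, 30): OK
  at node 23 with bounds (15, 27): OK
  at node 28 with bounds (27, 30): OK
  at node 31 with bounds (30, +inf): OK
  at node 33 with bounds (31, +inf): OK
No violation found at any node.
Result: Valid BST


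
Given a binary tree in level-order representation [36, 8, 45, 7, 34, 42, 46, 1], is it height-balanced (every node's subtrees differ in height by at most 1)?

Tree (level-order array): [36, 8, 45, 7, 34, 42, 46, 1]
Definition: a tree is height-balanced if, at every node, |h(left) - h(right)| <= 1 (empty subtree has height -1).
Bottom-up per-node check:
  node 1: h_left=-1, h_right=-1, diff=0 [OK], height=0
  node 7: h_left=0, h_right=-1, diff=1 [OK], height=1
  node 34: h_left=-1, h_right=-1, diff=0 [OK], height=0
  node 8: h_left=1, h_right=0, diff=1 [OK], height=2
  node 42: h_left=-1, h_right=-1, diff=0 [OK], height=0
  node 46: h_left=-1, h_right=-1, diff=0 [OK], height=0
  node 45: h_left=0, h_right=0, diff=0 [OK], height=1
  node 36: h_left=2, h_right=1, diff=1 [OK], height=3
All nodes satisfy the balance condition.
Result: Balanced
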